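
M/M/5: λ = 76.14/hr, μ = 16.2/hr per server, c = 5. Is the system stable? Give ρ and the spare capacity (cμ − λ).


Total capacity cμ = 5·16.2 = 81.00/hr
ρ = λ/(cμ) = 76.14/81.00 = 0.9400
Stable ⇔ ρ < 1: YES
Spare capacity = cμ − λ = 81.00 − 76.14 = 4.86/hr

Final: ρ = 0.9400; stable; margin = 4.86/hr


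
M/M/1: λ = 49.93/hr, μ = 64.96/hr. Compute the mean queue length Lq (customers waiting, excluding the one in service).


ρ = 49.93/64.96 = 0.7686
Lq = ρ²/(1−ρ) = 0.5908/0.2314 = 2.5534

Final: 2.5534


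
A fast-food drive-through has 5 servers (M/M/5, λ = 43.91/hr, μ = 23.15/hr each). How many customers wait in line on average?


a = λ/μ = 1.8968; ρ = a/5 = 0.3794
P₀ = 0.149212
Lq = P₀·a^c·ρ / (c!·(1−ρ)²) = 0.149212·24.55061·0.3794/(120·0.38520)
= 0.03006

Final: 0.03006


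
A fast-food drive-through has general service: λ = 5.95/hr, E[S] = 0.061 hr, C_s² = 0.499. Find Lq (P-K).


ρ = λ·E[S] = 5.95·0.061 = 0.3629
Lq = ρ²(1+C_s²)/(2(1−ρ)) = 0.1317·(1+0.499)/(2·0.6371)
= 0.1317·1.4990/1.2741 = 0.15499

Final: 0.15499


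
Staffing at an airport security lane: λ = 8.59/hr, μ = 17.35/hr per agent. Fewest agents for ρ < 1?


Stability requires cμ > λ ⇔ c > λ/μ.
λ/μ = 8.59/17.35 = 0.4951
Minimum integer c = ⌊0.4951⌋ + 1 = 1
Check: 1·17.35 = 17.35 > 8.59, while 0·17.35 = 0.00 ≤ 8.59

Final: 1 servers


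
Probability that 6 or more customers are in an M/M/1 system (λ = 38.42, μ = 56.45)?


ρ = 38.42/56.45 = 0.6806
P(N ≥ n) = ρ^n = 0.6806^6 = 0.099394

Final: 0.099394


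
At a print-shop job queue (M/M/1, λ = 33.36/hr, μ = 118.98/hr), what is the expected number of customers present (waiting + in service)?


ρ = λ/μ = 33.36/118.98 = 0.2804
L = ρ/(1−ρ) = 0.2804/(1 − 0.2804) = 0.2804/0.7196 = 0.3896

Final: 0.3896


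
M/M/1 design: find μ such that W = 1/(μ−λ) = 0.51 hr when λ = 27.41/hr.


W = 1/(μ−λ) ⇒ μ − λ = 1/W = 1/0.51 = 1.9608
μ = λ + 1/W = 27.41 + 1.9608 = 29.3708 per hr

Final: 29.3708 /hr


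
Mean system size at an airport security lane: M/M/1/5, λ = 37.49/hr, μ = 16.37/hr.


ρ = 37.49/16.37 = 2.2902
L = ρ[1 − (K+1)ρ^K + Kρ^(K+1)] / [(1−ρ)(1−ρ^(K+1))]
Numerator: 2.2902·(1 − 6·62.999022 + 5·144.278150) = 788.725068
Denominator: (-1.2902)·(-143.278150) = 184.852446
L = 788.725068/184.852446 = 4.2668

Final: 4.2668


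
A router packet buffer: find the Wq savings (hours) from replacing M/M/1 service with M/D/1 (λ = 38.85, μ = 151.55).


ρ = 38.85/151.55 = 0.2564
Wq(M/M/1) = ρ/(μ−λ) = 0.2564/112.70 = 0.002275 hr
Wq(M/D/1) = ρ/(2(μ−λ)) = 0.001137 hr
Savings = 0.002275 − 0.001137 = 0.001137 hr

Final: 0.001137 hr


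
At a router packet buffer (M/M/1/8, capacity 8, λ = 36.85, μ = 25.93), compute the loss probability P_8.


ρ = λ/μ = 36.85/25.93 = 1.4211
P_K = (1−ρ)ρ^K/(1−ρ^(K+1)) = (-0.4211·16.637183)/(1 − 23.643664)
= -7.006481/-22.643664 = 0.309423

Final: 0.309423


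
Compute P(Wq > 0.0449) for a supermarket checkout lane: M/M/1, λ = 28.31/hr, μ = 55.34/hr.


ρ = 28.31/55.34 = 0.5116
P(Wq > t) = ρ·e^{−(μ−λ)t} = 0.5116·e^{−1.2136}
= 0.5116·0.297112 = 0.151992

Final: 0.151992


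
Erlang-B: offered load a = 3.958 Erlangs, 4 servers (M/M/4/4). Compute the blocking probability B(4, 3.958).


B(c,a) = (a^c/c!) / Σ_{k=0}^{c} a^k/k!
a^4/4! = 10.225673
Σ terms (k=0..4): 1.00000 + 3.95800 + 7.83288 + 10.33418 + 10.22567 = 33.350738
B = 10.225673/33.350738 = 0.306610

Final: 0.306610


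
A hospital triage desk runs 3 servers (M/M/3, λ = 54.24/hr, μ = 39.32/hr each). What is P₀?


a = λ/μ = 54.24/39.32 = 1.3795; ρ = a/c = 0.4598
Σ_{k=0}^{2} a^k/k! (terms k=0..2) = 1.00000 + 1.37945 + 0.95144 = 3.33089
Tail: a^3/(3!(1−ρ)) = 2.62493/(6·0.5402) = 0.80989
P₀ = 1/(3.33089 + 0.80989) = 1/4.14078 = 0.241500

Final: 0.241500


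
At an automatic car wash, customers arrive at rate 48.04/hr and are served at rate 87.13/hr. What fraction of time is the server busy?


ρ = λ/μ = 48.04/87.13 = 0.5514

Final: 0.5514


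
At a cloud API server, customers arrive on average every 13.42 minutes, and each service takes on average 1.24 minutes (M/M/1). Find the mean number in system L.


λ = 60/13.42 = 4.4709 /hr
μ = 60/1.24 = 48.3871 /hr
ρ = λ/μ = 4.4709/48.3871 = 0.09240
L = ρ/(1−ρ) = 0.09240/0.9076 = 0.1018

Final: 0.1018


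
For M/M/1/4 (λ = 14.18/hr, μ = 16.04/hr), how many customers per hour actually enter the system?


ρ = 0.8840; P_K = (1−ρ)ρ^4/(1−ρ^5) = 0.153956
λ_eff = λ(1 − P_K) = 14.18·(1 − 0.153956) = 14.18·0.846044 = 11.9969 /hr

Final: 11.9969 /hr


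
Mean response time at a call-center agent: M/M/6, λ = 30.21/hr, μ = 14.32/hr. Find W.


a = 2.1096; ρ = 0.3516; P₀ = 0.121034
Lq = P₀·a^c·ρ/(c!(1−ρ)²) = 0.01239
Wq = Lq/λ = 0.01239/30.21 = 0.0004103 hr
W = Wq + 1/μ = 0.0004103 + 0.06983 = 0.07024 hr

Final: 0.07024 hr


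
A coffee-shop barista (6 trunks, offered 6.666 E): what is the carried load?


B(6,6.666) = 0.310022 (Erlang-B)
Carried load = a(1 − B) = 6.666·(1 − 0.310022) = 6.666·0.689978 = 4.5994 E

Final: 4.5994 Erlangs


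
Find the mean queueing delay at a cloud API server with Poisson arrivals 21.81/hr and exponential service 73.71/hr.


ρ = 21.81/73.71 = 0.2959
Wq = ρ/(μ−λ) = 0.2959/(73.71 − 21.81) = 0.2959/51.90 = 0.005701 hr

Final: 0.005701 hr


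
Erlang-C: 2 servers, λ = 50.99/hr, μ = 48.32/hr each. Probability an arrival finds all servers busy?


a = λ/μ = 1.0553; ρ = a/2 = 0.5276
P₀ = 0.309219 (from M/M/c formula)
C(c,a) = [a^c/(c!(1−ρ))]·P₀ = [1.11357/(2·0.4724)]·0.309219
= 1.17870·0.309219 = 0.364476

Final: 0.364476


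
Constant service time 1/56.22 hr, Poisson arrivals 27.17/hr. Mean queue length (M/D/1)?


ρ = 27.17/56.22 = 0.4833
M/D/1: Lq = ρ²/(2(1−ρ)) = 0.2336/(2·0.5167) = 0.22600

Final: 0.22600


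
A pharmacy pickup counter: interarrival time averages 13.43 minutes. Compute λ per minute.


λ = 1/(interarrival time) in consistent units.
1 minute = 1 min, so λ = 1/13.43 = 0.07446 per minute

Final: 0.07446 /min


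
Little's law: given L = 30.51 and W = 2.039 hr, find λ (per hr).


λ = L/W = 30.51/2.039 = 14.9632 /hr

Final: 14.9632 /hr


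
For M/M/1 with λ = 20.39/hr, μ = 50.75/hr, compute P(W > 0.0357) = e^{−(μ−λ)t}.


W ~ Exponential(μ−λ) for M/M/1.
μ − λ = 50.75 − 20.39 = 30.3600
P(W > t) = e^{−(μ−λ)t} = e^{−1.0839} = 0.338290

Final: 0.338290


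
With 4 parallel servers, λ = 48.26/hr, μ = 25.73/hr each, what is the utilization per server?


ρ = λ/(cμ) = 48.26/(4·25.73) = 48.26/102.92 = 0.4689

Final: 0.4689


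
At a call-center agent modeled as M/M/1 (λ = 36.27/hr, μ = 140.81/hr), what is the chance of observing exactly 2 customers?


ρ = 36.27/140.81 = 0.2576
P_n = (1−ρ)·ρ^n = (1 − 0.2576)·0.2576^2 = 0.7424·0.066348 = 0.049258

Final: 0.049258


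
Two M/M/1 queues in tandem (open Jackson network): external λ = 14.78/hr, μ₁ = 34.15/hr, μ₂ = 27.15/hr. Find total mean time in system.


Each node sees arrival rate λ = 14.78/hr (tandem ⇒ throughput preserved).
W₁ = 1/(μ₁−λ) = 1/(34.15−14.78) = 0.05163 hr
W₂ = 1/(μ₂−λ) = 1/(27.15−14.78) = 0.08084 hr
W_total = W₁ + W₂ = 0.05163 + 0.08084 = 0.13247 hr

Final: 0.13247 hr


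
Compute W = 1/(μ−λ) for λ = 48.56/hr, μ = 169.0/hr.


W = 1/(μ−λ) = 1/(169.0 − 48.56) = 1/120.44 = 0.008303 hr

Final: 0.008303 hr


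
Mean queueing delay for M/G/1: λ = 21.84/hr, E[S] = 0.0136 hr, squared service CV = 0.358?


ρ = λ·E[S] = 21.84·0.0136 = 0.2970
E[S²] = E[S]²(1+C_s²) = 0.0136²·(1+0.358) = 0.0002512
Wq = λ·E[S²]/(2(1−ρ)) = 21.84·0.0002512/(2·0.7030) = 0.003902 hr

Final: 0.003902 hr


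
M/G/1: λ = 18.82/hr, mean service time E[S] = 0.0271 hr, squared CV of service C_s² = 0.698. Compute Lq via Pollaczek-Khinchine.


ρ = λ·E[S] = 18.82·0.0271 = 0.5100
Lq = ρ²(1+C_s²)/(2(1−ρ)) = 0.2601·(1+0.698)/(2·0.4900)
= 0.2601·1.6980/0.9800 = 0.45072

Final: 0.45072


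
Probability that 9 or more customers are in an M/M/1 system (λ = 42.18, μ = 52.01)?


ρ = 42.18/52.01 = 0.8110
P(N ≥ n) = ρ^n = 0.8110^9 = 0.151767

Final: 0.151767


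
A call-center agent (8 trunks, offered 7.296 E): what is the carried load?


B(8,7.296) = 0.195814 (Erlang-B)
Carried load = a(1 − B) = 7.296·(1 − 0.195814) = 7.296·0.804186 = 5.8673 E

Final: 5.8673 Erlangs


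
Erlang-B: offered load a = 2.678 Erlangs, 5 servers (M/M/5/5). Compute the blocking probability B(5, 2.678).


B(c,a) = (a^c/c!) / Σ_{k=0}^{c} a^k/k!
a^5/5! = 1.147814
Σ terms (k=0..5): 1.00000 + 2.67800 + 3.58584 + 3.20096 + 2.14304 + 1.14781 = 13.755662
B = 1.147814/13.755662 = 0.083443

Final: 0.083443


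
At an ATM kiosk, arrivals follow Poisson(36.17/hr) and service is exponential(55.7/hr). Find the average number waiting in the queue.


ρ = 36.17/55.7 = 0.6494
Lq = ρ²/(1−ρ) = 0.4217/0.3506 = 1.2027

Final: 1.2027


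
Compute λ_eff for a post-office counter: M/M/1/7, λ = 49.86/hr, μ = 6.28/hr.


ρ = 7.9395; P_K = (1−ρ)ρ^7/(1−ρ^8) = 0.874047
λ_eff = λ(1 − P_K) = 49.86·(1 − 0.874047) = 49.86·0.125953 = 6.2800 /hr

Final: 6.2800 /hr


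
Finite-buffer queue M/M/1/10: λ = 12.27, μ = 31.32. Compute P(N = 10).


ρ = λ/μ = 12.27/31.32 = 0.3918
P_K = (1−ρ)ρ^K/(1−ρ^(K+1)) = (0.6082·0.00008516)/(1 − 0.00003336)
= 0.00005180/0.999967 = 0.00005180

Final: 0.00005180


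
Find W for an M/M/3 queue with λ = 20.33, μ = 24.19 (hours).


a = 0.8404; ρ = 0.2801; P₀ = 0.428995
Lq = P₀·a^c·ρ/(c!(1−ρ)²) = 0.02295
Wq = Lq/λ = 0.02295/20.33 = 0.001129 hr
W = Wq + 1/μ = 0.001129 + 0.04134 = 0.04247 hr

Final: 0.04247 hr


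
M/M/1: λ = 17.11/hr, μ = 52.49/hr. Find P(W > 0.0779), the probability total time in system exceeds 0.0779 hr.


W ~ Exponential(μ−λ) for M/M/1.
μ − λ = 52.49 − 17.11 = 35.3800
P(W > t) = e^{−(μ−λ)t} = e^{−2.7561} = 0.063539

Final: 0.063539


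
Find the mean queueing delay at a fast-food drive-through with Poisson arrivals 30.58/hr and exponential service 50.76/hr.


ρ = 30.58/50.76 = 0.6024
Wq = ρ/(μ−λ) = 0.6024/(50.76 − 30.58) = 0.6024/20.18 = 0.02985 hr

Final: 0.02985 hr


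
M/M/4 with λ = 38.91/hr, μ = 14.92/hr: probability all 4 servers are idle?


a = λ/μ = 38.91/14.92 = 2.6079; ρ = a/c = 0.6520
Σ_{k=0}^{3} a^k/k! (terms k=0..3) = 1.00000 + 2.60791 + 3.40059 + 2.95615 = 9.96465
Tail: a^4/(4!(1−ρ)) = 46.25617/(24·0.3480) = 5.53797
P₀ = 1/(9.96465 + 5.53797) = 1/15.50262 = 0.064505

Final: 0.064505


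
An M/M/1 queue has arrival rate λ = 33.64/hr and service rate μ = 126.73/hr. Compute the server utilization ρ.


ρ = λ/μ = 33.64/126.73 = 0.2654

Final: 0.2654


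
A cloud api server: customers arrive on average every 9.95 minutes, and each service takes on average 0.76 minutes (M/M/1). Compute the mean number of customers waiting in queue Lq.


λ = 60/9.95 = 6.0302 /hr
μ = 60/0.76 = 78.9474 /hr
ρ = λ/μ = 6.0302/78.9474 = 0.07638
Lq = ρ²/(1−ρ) = 0.005834/0.9236 = 0.006317

Final: 0.006317


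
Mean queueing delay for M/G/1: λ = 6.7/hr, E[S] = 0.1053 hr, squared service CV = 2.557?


ρ = λ·E[S] = 6.7·0.1053 = 0.7055
E[S²] = E[S]²(1+C_s²) = 0.1053²·(1+2.557) = 0.039440
Wq = λ·E[S²]/(2(1−ρ)) = 6.7·0.039440/(2·0.2945) = 0.44866 hr

Final: 0.44866 hr


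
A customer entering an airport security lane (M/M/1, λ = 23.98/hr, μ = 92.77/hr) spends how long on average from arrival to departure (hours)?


W = 1/(μ−λ) = 1/(92.77 − 23.98) = 1/68.79 = 0.01454 hr

Final: 0.01454 hr


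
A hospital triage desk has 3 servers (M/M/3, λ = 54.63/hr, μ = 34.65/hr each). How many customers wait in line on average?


a = λ/μ = 1.5766; ρ = a/3 = 0.5255
P₀ = 0.192449
Lq = P₀·a^c·ρ / (c!·(1−ρ)²) = 0.192449·3.91908·0.5255/(6·0.22511)
= 0.29347

Final: 0.29347


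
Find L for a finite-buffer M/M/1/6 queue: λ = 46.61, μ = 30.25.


ρ = 46.61/30.25 = 1.5408
L = ρ[1 − (K+1)ρ^K + Kρ^(K+1)] / [(1−ρ)(1−ρ^(K+1))]
Numerator: 1.5408·(1 − 7·13.382041 + 6·20.619402) = 47.830532
Denominator: (-0.5408)·(-19.619402) = 10.610692
L = 47.830532/10.610692 = 4.5078

Final: 4.5078


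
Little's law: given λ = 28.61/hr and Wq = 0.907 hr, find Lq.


Lq = λWq = 28.61·0.907 = 25.9493

Final: 25.9493


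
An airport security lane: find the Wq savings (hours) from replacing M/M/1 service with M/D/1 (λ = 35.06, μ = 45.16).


ρ = 35.06/45.16 = 0.7764
Wq(M/M/1) = ρ/(μ−λ) = 0.7764/10.10 = 0.07687 hr
Wq(M/D/1) = ρ/(2(μ−λ)) = 0.03843 hr
Savings = 0.07687 − 0.03843 = 0.03843 hr

Final: 0.03843 hr


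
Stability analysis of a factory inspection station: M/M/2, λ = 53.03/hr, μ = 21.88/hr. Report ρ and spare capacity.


Total capacity cμ = 2·21.88 = 43.76/hr
ρ = λ/(cμ) = 53.03/43.76 = 1.2118
Stable ⇔ ρ < 1: NO
Spare capacity = cμ − λ = 43.76 − 53.03 = -9.27/hr

Final: ρ = 1.2118; unstable; margin = -9.27/hr


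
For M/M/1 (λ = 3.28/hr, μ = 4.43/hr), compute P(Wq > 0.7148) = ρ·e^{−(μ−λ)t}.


ρ = 3.28/4.43 = 0.7404
P(Wq > t) = ρ·e^{−(μ−λ)t} = 0.7404·e^{−0.8220}
= 0.7404·0.439543 = 0.325440

Final: 0.325440


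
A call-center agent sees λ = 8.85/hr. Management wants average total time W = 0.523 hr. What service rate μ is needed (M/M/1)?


W = 1/(μ−λ) ⇒ μ − λ = 1/W = 1/0.523 = 1.9120
μ = λ + 1/W = 8.85 + 1.9120 = 10.7620 per hr

Final: 10.7620 /hr


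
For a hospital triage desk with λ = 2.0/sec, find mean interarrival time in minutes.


Mean interarrival time = 1/λ = 1/2.0 second = 0.50000 second
In minutes: 0.50000 × 0.0166667 = 0.008333 min

Final: 0.008333 min


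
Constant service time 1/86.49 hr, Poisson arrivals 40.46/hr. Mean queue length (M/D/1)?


ρ = 40.46/86.49 = 0.4678
M/D/1: Lq = ρ²/(2(1−ρ)) = 0.2188/(2·0.5322) = 0.20560

Final: 0.20560


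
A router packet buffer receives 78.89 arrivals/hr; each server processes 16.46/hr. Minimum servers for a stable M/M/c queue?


Stability requires cμ > λ ⇔ c > λ/μ.
λ/μ = 78.89/16.46 = 4.7928
Minimum integer c = ⌊4.7928⌋ + 1 = 5
Check: 5·16.46 = 82.30 > 78.89, while 4·16.46 = 65.84 ≤ 78.89

Final: 5 servers


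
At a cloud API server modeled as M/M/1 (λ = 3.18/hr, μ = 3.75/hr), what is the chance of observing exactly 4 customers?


ρ = 3.18/3.75 = 0.8480
P_n = (1−ρ)·ρ^n = (1 − 0.8480)·0.8480^4 = 0.1520·0.517111 = 0.078601

Final: 0.078601


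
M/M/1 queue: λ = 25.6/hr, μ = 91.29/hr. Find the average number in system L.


ρ = λ/μ = 25.6/91.29 = 0.2804
L = ρ/(1−ρ) = 0.2804/(1 − 0.2804) = 0.2804/0.7196 = 0.3897

Final: 0.3897


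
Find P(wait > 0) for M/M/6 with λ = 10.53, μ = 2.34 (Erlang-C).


a = λ/μ = 4.5000; ρ = a/6 = 0.7500
P₀ = 0.009140 (from M/M/c formula)
C(c,a) = [a^c/(c!(1−ρ))]·P₀ = [8303.76562/(720·0.2500)]·0.009140
= 46.13203·0.009140 = 0.421652

Final: 0.421652


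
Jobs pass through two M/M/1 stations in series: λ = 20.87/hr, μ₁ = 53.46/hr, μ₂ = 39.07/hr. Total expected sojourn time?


Each node sees arrival rate λ = 20.87/hr (tandem ⇒ throughput preserved).
W₁ = 1/(μ₁−λ) = 1/(53.46−20.87) = 0.03068 hr
W₂ = 1/(μ₂−λ) = 1/(39.07−20.87) = 0.05495 hr
W_total = W₁ + W₂ = 0.03068 + 0.05495 = 0.08563 hr

Final: 0.08563 hr


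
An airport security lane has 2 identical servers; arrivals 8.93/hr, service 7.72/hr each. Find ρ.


ρ = λ/(cμ) = 8.93/(2·7.72) = 8.93/15.44 = 0.5784

Final: 0.5784


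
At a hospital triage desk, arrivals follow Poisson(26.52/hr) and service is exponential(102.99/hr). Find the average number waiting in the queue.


ρ = 26.52/102.99 = 0.2575
Lq = ρ²/(1−ρ) = 0.06631/0.7425 = 0.08930

Final: 0.08930


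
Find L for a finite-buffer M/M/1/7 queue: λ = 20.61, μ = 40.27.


ρ = 20.61/40.27 = 0.5118
L = ρ[1 − (K+1)ρ^K + Kρ^(K+1)] / [(1−ρ)(1−ρ^(K+1))]
Numerator: 0.5118·(1 − 8·0.009198 + 7·0.004707) = 0.491001
Denominator: (0.4882)·(0.995293) = 0.485906
L = 0.491001/0.485906 = 1.0105

Final: 1.0105


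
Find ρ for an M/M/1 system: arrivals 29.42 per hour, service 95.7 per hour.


ρ = λ/μ = 29.42/95.7 = 0.3074

Final: 0.3074


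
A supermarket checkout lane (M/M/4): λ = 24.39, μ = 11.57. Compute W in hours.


a = 2.1080; ρ = 0.5270; P₀ = 0.115864
Lq = P₀·a^c·ρ/(c!(1−ρ)²) = 0.22458
Wq = Lq/λ = 0.22458/24.39 = 0.009208 hr
W = Wq + 1/μ = 0.009208 + 0.08643 = 0.09564 hr

Final: 0.09564 hr


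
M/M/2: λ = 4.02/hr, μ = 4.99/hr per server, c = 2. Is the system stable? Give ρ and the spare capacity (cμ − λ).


Total capacity cμ = 2·4.99 = 9.98/hr
ρ = λ/(cμ) = 4.02/9.98 = 0.4028
Stable ⇔ ρ < 1: YES
Spare capacity = cμ − λ = 9.98 − 4.02 = 5.96/hr

Final: ρ = 0.4028; stable; margin = 5.96/hr


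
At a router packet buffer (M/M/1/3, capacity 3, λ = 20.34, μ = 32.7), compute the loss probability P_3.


ρ = λ/μ = 20.34/32.7 = 0.6220
P_K = (1−ρ)ρ^K/(1−ρ^(K+1)) = (0.3780·0.240663)/(1 − 0.149697)
= 0.090966/0.850303 = 0.106981

Final: 0.106981


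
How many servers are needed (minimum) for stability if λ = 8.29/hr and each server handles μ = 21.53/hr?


Stability requires cμ > λ ⇔ c > λ/μ.
λ/μ = 8.29/21.53 = 0.3850
Minimum integer c = ⌊0.3850⌋ + 1 = 1
Check: 1·21.53 = 21.53 > 8.29, while 0·21.53 = 0.00 ≤ 8.29

Final: 1 servers


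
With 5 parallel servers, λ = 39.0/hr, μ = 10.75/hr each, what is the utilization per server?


ρ = λ/(cμ) = 39.0/(5·10.75) = 39.0/53.75 = 0.7256

Final: 0.7256


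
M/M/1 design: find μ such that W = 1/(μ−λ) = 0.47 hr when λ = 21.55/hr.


W = 1/(μ−λ) ⇒ μ − λ = 1/W = 1/0.47 = 2.1277
μ = λ + 1/W = 21.55 + 2.1277 = 23.6777 per hr

Final: 23.6777 /hr


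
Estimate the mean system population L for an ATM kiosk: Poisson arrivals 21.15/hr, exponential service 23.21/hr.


ρ = λ/μ = 21.15/23.21 = 0.9112
L = ρ/(1−ρ) = 0.9112/(1 − 0.9112) = 0.9112/0.08875 = 10.2670

Final: 10.2670


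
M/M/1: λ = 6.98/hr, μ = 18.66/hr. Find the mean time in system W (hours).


W = 1/(μ−λ) = 1/(18.66 − 6.98) = 1/11.68 = 0.08562 hr

Final: 0.08562 hr


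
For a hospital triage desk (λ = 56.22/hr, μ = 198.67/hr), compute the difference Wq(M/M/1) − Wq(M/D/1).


ρ = 56.22/198.67 = 0.2830
Wq(M/M/1) = ρ/(μ−λ) = 0.2830/142.45 = 0.001987 hr
Wq(M/D/1) = ρ/(2(μ−λ)) = 0.0009933 hr
Savings = 0.001987 − 0.0009933 = 0.0009933 hr

Final: 0.0009933 hr


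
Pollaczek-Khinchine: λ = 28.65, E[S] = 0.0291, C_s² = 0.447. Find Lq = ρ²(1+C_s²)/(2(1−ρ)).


ρ = λ·E[S] = 28.65·0.0291 = 0.8337
Lq = ρ²(1+C_s²)/(2(1−ρ)) = 0.6951·(1+0.447)/(2·0.1663)
= 0.6951·1.4470/0.3326 = 3.02427

Final: 3.02427


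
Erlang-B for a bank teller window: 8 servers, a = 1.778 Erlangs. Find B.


B(c,a) = (a^c/c!) / Σ_{k=0}^{c} a^k/k!
a^8/8! = 0.002477
Σ terms (k=0..8): 1.00000 + 1.77800 + 1.58064 + 0.93679 + 0.41640 + 0.14807 + 0.04388 + 0.01115 + 0.002477 = 5.917416
B = 0.002477/5.917416 = 0.0004186

Final: 0.0004186


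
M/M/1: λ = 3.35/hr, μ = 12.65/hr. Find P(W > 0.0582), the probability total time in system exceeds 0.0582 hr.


W ~ Exponential(μ−λ) for M/M/1.
μ − λ = 12.65 − 3.35 = 9.3000
P(W > t) = e^{−(μ−λ)t} = e^{−0.5413} = 0.582014

Final: 0.582014


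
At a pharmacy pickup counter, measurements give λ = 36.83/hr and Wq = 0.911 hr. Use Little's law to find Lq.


Lq = λWq = 36.83·0.911 = 33.5521

Final: 33.5521


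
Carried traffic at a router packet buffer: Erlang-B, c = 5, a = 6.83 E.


B(5,6.83) = 0.414536 (Erlang-B)
Carried load = a(1 − B) = 6.83·(1 − 0.414536) = 6.83·0.585464 = 3.9987 E

Final: 3.9987 Erlangs


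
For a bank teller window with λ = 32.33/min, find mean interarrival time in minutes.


Mean interarrival time = 1/λ = 1/32.33 minute = 0.03093 minute
In minutes: 0.03093 × 1 = 0.03093 min

Final: 0.03093 min


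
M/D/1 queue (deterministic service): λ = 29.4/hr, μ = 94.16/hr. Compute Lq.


ρ = 29.4/94.16 = 0.3122
M/D/1: Lq = ρ²/(2(1−ρ)) = 0.09749/(2·0.6878) = 0.07087

Final: 0.07087


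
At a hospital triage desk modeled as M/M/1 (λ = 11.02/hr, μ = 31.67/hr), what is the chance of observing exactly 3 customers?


ρ = 11.02/31.67 = 0.3480
P_n = (1−ρ)·ρ^n = (1 − 0.3480)·0.3480^3 = 0.6520·0.042131 = 0.027471

Final: 0.027471


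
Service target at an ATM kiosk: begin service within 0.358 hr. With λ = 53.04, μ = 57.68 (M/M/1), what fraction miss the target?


ρ = 53.04/57.68 = 0.9196
P(Wq > t) = ρ·e^{−(μ−λ)t} = 0.9196·e^{−1.6611}
= 0.9196·0.189926 = 0.174648

Final: 0.174648


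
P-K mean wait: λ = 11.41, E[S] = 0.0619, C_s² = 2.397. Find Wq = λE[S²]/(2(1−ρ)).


ρ = λ·E[S] = 11.41·0.0619 = 0.7063
E[S²] = E[S]²(1+C_s²) = 0.0619²·(1+2.397) = 0.013016
Wq = λ·E[S²]/(2(1−ρ)) = 11.41·0.013016/(2·0.2937) = 0.25281 hr

Final: 0.25281 hr


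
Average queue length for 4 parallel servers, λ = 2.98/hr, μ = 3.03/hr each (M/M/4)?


a = λ/μ = 0.9835; ρ = a/4 = 0.2459
P₀ = 0.373500
Lq = P₀·a^c·ρ / (c!·(1−ρ)²) = 0.373500·0.93561·0.2459/(24·0.56871)
= 0.006295

Final: 0.006295


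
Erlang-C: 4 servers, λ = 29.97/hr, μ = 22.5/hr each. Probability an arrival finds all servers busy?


a = λ/μ = 1.3320; ρ = a/4 = 0.3330
P₀ = 0.262492 (from M/M/c formula)
C(c,a) = [a^c/(c!(1−ρ))]·P₀ = [3.14787/(24·0.6670)]·0.262492
= 0.19664·0.262492 = 0.051617

Final: 0.051617


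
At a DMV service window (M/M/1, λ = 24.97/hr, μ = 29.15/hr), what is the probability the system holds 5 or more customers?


ρ = 24.97/29.15 = 0.8566
P(N ≥ n) = ρ^n = 0.8566^5 = 0.461211

Final: 0.461211


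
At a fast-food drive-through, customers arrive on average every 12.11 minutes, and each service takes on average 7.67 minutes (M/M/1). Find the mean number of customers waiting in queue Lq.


λ = 60/12.11 = 4.9546 /hr
μ = 60/7.67 = 7.8227 /hr
ρ = λ/μ = 4.9546/7.8227 = 0.6334
Lq = ρ²/(1−ρ) = 0.4011/0.3666 = 1.0941

Final: 1.0941


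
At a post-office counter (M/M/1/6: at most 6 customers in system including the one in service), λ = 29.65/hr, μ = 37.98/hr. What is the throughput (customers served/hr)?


ρ = 0.7807; P_K = (1−ρ)ρ^6/(1−ρ^7) = 0.060306
λ_eff = λ(1 − P_K) = 29.65·(1 − 0.060306) = 29.65·0.939694 = 27.8619 /hr

Final: 27.8619 /hr


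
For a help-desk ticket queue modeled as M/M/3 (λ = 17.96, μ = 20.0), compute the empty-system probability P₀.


a = λ/μ = 17.96/20.0 = 0.8980; ρ = a/c = 0.2993
Σ_{k=0}^{2} a^k/k! (terms k=0..2) = 1.00000 + 0.89800 + 0.40320 = 2.30120
Tail: a^3/(3!(1−ρ)) = 0.72415/(6·0.7007) = 0.17225
P₀ = 1/(2.30120 + 0.17225) = 1/2.47345 = 0.404293

Final: 0.404293


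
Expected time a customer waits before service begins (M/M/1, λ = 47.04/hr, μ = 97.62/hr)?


ρ = 47.04/97.62 = 0.4819
Wq = ρ/(μ−λ) = 0.4819/(97.62 − 47.04) = 0.4819/50.58 = 0.009527 hr

Final: 0.009527 hr


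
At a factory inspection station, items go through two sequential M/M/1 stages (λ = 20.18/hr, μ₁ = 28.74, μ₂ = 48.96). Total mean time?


Each node sees arrival rate λ = 20.18/hr (tandem ⇒ throughput preserved).
W₁ = 1/(μ₁−λ) = 1/(28.74−20.18) = 0.11682 hr
W₂ = 1/(μ₂−λ) = 1/(48.96−20.18) = 0.03475 hr
W_total = W₁ + W₂ = 0.11682 + 0.03475 = 0.15157 hr

Final: 0.15157 hr


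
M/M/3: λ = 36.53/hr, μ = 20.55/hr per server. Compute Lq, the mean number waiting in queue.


a = λ/μ = 1.7776; ρ = a/3 = 0.5925
P₀ = 0.150259
Lq = P₀·a^c·ρ / (c!·(1−ρ)²) = 0.150259·5.61712·0.5925/(6·0.16602)
= 0.50205

Final: 0.50205


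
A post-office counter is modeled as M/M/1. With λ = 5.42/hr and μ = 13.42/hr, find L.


ρ = λ/μ = 5.42/13.42 = 0.4039
L = ρ/(1−ρ) = 0.4039/(1 − 0.4039) = 0.4039/0.5961 = 0.6775

Final: 0.6775


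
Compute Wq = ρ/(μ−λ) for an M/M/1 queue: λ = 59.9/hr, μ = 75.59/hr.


ρ = 59.9/75.59 = 0.7924
Wq = ρ/(μ−λ) = 0.7924/(75.59 − 59.9) = 0.7924/15.69 = 0.05051 hr

Final: 0.05051 hr


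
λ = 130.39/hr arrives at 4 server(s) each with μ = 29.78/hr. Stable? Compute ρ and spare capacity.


Total capacity cμ = 4·29.78 = 119.12/hr
ρ = λ/(cμ) = 130.39/119.12 = 1.0946
Stable ⇔ ρ < 1: NO
Spare capacity = cμ − λ = 119.12 − 130.39 = -11.27/hr

Final: ρ = 1.0946; unstable; margin = -11.27/hr


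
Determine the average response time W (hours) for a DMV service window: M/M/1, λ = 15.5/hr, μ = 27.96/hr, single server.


W = 1/(μ−λ) = 1/(27.96 − 15.5) = 1/12.46 = 0.08026 hr

Final: 0.08026 hr


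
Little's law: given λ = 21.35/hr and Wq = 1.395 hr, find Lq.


Lq = λWq = 21.35·1.395 = 29.7833

Final: 29.7833


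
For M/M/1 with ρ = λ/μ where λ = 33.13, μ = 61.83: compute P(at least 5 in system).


ρ = 33.13/61.83 = 0.5358
P(N ≥ n) = ρ^n = 0.5358^5 = 0.044168

Final: 0.044168


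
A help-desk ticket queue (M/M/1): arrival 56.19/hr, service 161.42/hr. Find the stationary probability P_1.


ρ = 56.19/161.42 = 0.3481
P_n = (1−ρ)·ρ^n = (1 − 0.3481)·0.3481^1 = 0.6519·0.348098 = 0.226926

Final: 0.226926


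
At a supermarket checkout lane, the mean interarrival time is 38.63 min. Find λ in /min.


λ = 1/(interarrival time) in consistent units.
1 minute = 1 min, so λ = 1/38.63 = 0.02589 per minute

Final: 0.02589 /min


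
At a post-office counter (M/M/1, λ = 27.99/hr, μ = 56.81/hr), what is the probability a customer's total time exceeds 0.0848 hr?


W ~ Exponential(μ−λ) for M/M/1.
μ − λ = 56.81 − 27.99 = 28.8200
P(W > t) = e^{−(μ−λ)t} = e^{−2.4439} = 0.086818

Final: 0.086818


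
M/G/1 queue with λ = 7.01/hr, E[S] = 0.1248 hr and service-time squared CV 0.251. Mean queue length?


ρ = λ·E[S] = 7.01·0.1248 = 0.8748
Lq = ρ²(1+C_s²)/(2(1−ρ)) = 0.7654·(1+0.251)/(2·0.1252)
= 0.7654·1.2510/0.2503 = 3.82521

Final: 3.82521


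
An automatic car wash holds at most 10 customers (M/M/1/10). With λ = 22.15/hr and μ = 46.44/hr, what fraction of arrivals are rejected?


ρ = λ/μ = 22.15/46.44 = 0.4770
P_K = (1−ρ)ρ^K/(1−ρ^(K+1)) = (0.5230·0.0006093)/(1 − 0.0002906)
= 0.0003187/0.999709 = 0.0003188

Final: 0.0003188


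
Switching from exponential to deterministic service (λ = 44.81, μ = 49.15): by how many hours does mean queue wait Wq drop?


ρ = 44.81/49.15 = 0.9117
Wq(M/M/1) = ρ/(μ−λ) = 0.9117/4.34 = 0.21007 hr
Wq(M/D/1) = ρ/(2(μ−λ)) = 0.10503 hr
Savings = 0.21007 − 0.10503 = 0.10503 hr

Final: 0.10503 hr


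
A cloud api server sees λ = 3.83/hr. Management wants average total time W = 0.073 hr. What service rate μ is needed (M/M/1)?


W = 1/(μ−λ) ⇒ μ − λ = 1/W = 1/0.073 = 13.6986
μ = λ + 1/W = 3.83 + 13.6986 = 17.5286 per hr

Final: 17.5286 /hr


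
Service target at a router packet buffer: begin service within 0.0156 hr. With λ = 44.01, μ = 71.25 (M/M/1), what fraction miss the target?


ρ = 44.01/71.25 = 0.6177
P(Wq > t) = ρ·e^{−(μ−λ)t} = 0.6177·e^{−0.4249}
= 0.6177·0.653806 = 0.403846

Final: 0.403846


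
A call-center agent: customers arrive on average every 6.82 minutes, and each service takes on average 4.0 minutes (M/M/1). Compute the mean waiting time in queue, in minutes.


λ = 60/6.82 = 8.7977 /hr
μ = 60/4.0 = 15.0000 /hr
ρ = λ/μ = 8.7977/15.0000 = 0.5865
Wq = ρ/(μ−λ) = 0.5865/(15.0000−8.7977) = 0.09456 hr
In minutes: 0.09456·60 = 5.674 min

Final: 5.674 min


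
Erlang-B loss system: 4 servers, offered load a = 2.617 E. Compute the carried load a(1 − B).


B(4,2.617) = 0.163096 (Erlang-B)
Carried load = a(1 − B) = 2.617·(1 − 0.163096) = 2.617·0.836904 = 2.1902 E

Final: 2.1902 Erlangs


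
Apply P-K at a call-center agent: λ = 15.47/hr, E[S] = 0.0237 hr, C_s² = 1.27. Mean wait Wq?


ρ = λ·E[S] = 15.47·0.0237 = 0.3666
E[S²] = E[S]²(1+C_s²) = 0.0237²·(1+1.27) = 0.001275
Wq = λ·E[S²]/(2(1−ρ)) = 15.47·0.001275/(2·0.6334) = 0.01557 hr

Final: 0.01557 hr


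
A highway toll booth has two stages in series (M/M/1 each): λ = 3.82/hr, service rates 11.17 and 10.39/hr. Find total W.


Each node sees arrival rate λ = 3.82/hr (tandem ⇒ throughput preserved).
W₁ = 1/(μ₁−λ) = 1/(11.17−3.82) = 0.13605 hr
W₂ = 1/(μ₂−λ) = 1/(10.39−3.82) = 0.15221 hr
W_total = W₁ + W₂ = 0.13605 + 0.15221 = 0.28826 hr

Final: 0.28826 hr


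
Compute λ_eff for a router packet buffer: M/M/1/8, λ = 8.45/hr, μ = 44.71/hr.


ρ = 0.1890; P_K = (1−ρ)ρ^8/(1−ρ^9) = 0.000001320
λ_eff = λ(1 − P_K) = 8.45·(1 − 0.000001320) = 8.45·0.999999 = 8.4500 /hr

Final: 8.4500 /hr


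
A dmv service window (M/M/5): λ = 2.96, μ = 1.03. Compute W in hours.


a = 2.8738; ρ = 0.5748; P₀ = 0.053643
Lq = P₀·a^c·ρ/(c!(1−ρ)²) = 0.27849
Wq = Lq/λ = 0.27849/2.96 = 0.09409 hr
W = Wq + 1/μ = 0.09409 + 0.97087 = 1.06496 hr

Final: 1.06496 hr


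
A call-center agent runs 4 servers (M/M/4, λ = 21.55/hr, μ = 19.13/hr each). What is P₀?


a = λ/μ = 21.55/19.13 = 1.1265; ρ = a/c = 0.2816
Σ_{k=0}^{3} a^k/k! (terms k=0..3) = 1.00000 + 1.12650 + 0.63450 + 0.23826 = 2.99926
Tail: a^4/(4!(1−ρ)) = 1.61038/(24·0.7184) = 0.09340
P₀ = 1/(2.99926 + 0.09340) = 1/3.09267 = 0.323345

Final: 0.323345


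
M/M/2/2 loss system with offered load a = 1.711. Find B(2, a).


B(c,a) = (a^c/c!) / Σ_{k=0}^{c} a^k/k!
a^2/2! = 1.463761
Σ terms (k=0..2): 1.00000 + 1.71100 + 1.46376 = 4.174760
B = 1.463761/4.174760 = 0.350621

Final: 0.350621


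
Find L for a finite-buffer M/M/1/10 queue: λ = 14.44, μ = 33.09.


ρ = 14.44/33.09 = 0.4364
L = ρ[1 − (K+1)ρ^K + Kρ^(K+1)] / [(1−ρ)(1−ρ^(K+1))]
Numerator: 0.4364·(1 − 11·0.0002504 + 10·0.0001093) = 0.435660
Denominator: (0.5636)·(0.999891) = 0.563553
L = 0.435660/0.563553 = 0.7731

Final: 0.7731


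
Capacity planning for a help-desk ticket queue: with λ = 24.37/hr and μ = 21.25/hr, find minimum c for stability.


Stability requires cμ > λ ⇔ c > λ/μ.
λ/μ = 24.37/21.25 = 1.1468
Minimum integer c = ⌊1.1468⌋ + 1 = 2
Check: 2·21.25 = 42.50 > 24.37, while 1·21.25 = 21.25 ≤ 24.37

Final: 2 servers


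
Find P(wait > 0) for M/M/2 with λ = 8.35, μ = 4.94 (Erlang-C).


a = λ/μ = 1.6903; ρ = a/2 = 0.8451
P₀ = 0.083928 (from M/M/c formula)
C(c,a) = [a^c/(c!(1−ρ))]·P₀ = [2.85706/(2·0.1549)]·0.083928
= 9.22475·0.083928 = 0.774211

Final: 0.774211


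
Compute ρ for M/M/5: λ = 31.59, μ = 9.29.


ρ = λ/(cμ) = 31.59/(5·9.29) = 31.59/46.45 = 0.6801

Final: 0.6801


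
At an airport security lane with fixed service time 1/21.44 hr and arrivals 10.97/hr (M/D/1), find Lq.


ρ = 10.97/21.44 = 0.5117
M/D/1: Lq = ρ²/(2(1−ρ)) = 0.2618/(2·0.4883) = 0.26805

Final: 0.26805


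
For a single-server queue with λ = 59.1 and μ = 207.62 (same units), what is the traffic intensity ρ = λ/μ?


ρ = λ/μ = 59.1/207.62 = 0.2847

Final: 0.2847


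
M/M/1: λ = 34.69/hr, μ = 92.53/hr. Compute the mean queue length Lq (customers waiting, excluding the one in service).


ρ = 34.69/92.53 = 0.3749
Lq = ρ²/(1−ρ) = 0.1406/0.6251 = 0.2249

Final: 0.2249


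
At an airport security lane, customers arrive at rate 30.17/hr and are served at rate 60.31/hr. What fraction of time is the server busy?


ρ = λ/μ = 30.17/60.31 = 0.5002

Final: 0.5002


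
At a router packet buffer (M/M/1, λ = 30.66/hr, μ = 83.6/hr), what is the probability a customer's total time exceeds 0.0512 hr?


W ~ Exponential(μ−λ) for M/M/1.
μ − λ = 83.6 − 30.66 = 52.9400
P(W > t) = e^{−(μ−λ)t} = e^{−2.7105} = 0.066502

Final: 0.066502


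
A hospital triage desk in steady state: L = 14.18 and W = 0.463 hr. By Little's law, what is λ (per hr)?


λ = L/W = 14.18/0.463 = 30.6263 /hr

Final: 30.6263 /hr


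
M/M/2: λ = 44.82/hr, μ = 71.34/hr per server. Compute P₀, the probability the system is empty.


a = λ/μ = 44.82/71.34 = 0.6283; ρ = a/c = 0.3141
Σ_{k=0}^{1} a^k/k! (terms k=0..1) = 1.00000 + 0.62826 = 1.62826
Tail: a^2/(2!(1−ρ)) = 0.39471/(2·0.6859) = 0.28774
P₀ = 1/(1.62826 + 0.28774) = 1/1.91600 = 0.521920

Final: 0.521920


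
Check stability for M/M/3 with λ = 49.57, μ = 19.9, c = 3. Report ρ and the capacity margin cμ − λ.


Total capacity cμ = 3·19.9 = 59.70/hr
ρ = λ/(cμ) = 49.57/59.70 = 0.8303
Stable ⇔ ρ < 1: YES
Spare capacity = cμ − λ = 59.70 − 49.57 = 10.13/hr

Final: ρ = 0.8303; stable; margin = 10.13/hr


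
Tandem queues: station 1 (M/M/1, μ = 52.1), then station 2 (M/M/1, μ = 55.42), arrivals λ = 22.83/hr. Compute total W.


Each node sees arrival rate λ = 22.83/hr (tandem ⇒ throughput preserved).
W₁ = 1/(μ₁−λ) = 1/(52.1−22.83) = 0.03416 hr
W₂ = 1/(μ₂−λ) = 1/(55.42−22.83) = 0.03068 hr
W_total = W₁ + W₂ = 0.03416 + 0.03068 = 0.06485 hr

Final: 0.06485 hr


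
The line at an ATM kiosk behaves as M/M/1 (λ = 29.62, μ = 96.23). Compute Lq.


ρ = 29.62/96.23 = 0.3078
Lq = ρ²/(1−ρ) = 0.09474/0.6922 = 0.1369

Final: 0.1369


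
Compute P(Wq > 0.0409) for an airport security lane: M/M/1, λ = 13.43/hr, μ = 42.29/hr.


ρ = 13.43/42.29 = 0.3176
P(Wq > t) = ρ·e^{−(μ−λ)t} = 0.3176·e^{−1.1804}
= 0.3176·0.307164 = 0.097546

Final: 0.097546


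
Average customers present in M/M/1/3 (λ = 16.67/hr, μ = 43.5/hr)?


ρ = 16.67/43.5 = 0.3832
L = ρ[1 − (K+1)ρ^K + Kρ^(K+1)] / [(1−ρ)(1−ρ^(K+1))]
Numerator: 0.3832·(1 − 4·0.056278 + 3·0.021567) = 0.321746
Denominator: (0.6168)·(0.978433) = 0.603480
L = 0.321746/0.603480 = 0.5332

Final: 0.5332


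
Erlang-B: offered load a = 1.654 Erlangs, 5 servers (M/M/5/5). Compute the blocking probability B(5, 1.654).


B(c,a) = (a^c/c!) / Σ_{k=0}^{c} a^k/k!
a^5/5! = 0.103156
Σ terms (k=0..5): 1.00000 + 1.65400 + 1.36786 + 0.75415 + 0.31184 + 0.10316 = 5.190999
B = 0.103156/5.190999 = 0.019872

Final: 0.019872


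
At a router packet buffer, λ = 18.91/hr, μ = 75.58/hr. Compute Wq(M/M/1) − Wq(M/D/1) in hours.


ρ = 18.91/75.58 = 0.2502
Wq(M/M/1) = ρ/(μ−λ) = 0.2502/56.67 = 0.004415 hr
Wq(M/D/1) = ρ/(2(μ−λ)) = 0.002208 hr
Savings = 0.004415 − 0.002208 = 0.002208 hr

Final: 0.002208 hr


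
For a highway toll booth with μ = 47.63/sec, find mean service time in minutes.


Mean service time = 1/μ = 1/47.63 second = 0.02100 second
In minutes: 0.02100 × 0.0166667 = 0.0003499 min

Final: 0.0003499 min


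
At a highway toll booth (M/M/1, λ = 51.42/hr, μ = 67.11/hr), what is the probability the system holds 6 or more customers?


ρ = 51.42/67.11 = 0.7662
P(N ≥ n) = ρ^n = 0.7662^6 = 0.202334

Final: 0.202334


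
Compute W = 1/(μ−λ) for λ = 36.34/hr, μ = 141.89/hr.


W = 1/(μ−λ) = 1/(141.89 − 36.34) = 1/105.55 = 0.009474 hr

Final: 0.009474 hr


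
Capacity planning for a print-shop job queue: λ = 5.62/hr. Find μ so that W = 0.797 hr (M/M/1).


W = 1/(μ−λ) ⇒ μ − λ = 1/W = 1/0.797 = 1.2547
μ = λ + 1/W = 5.62 + 1.2547 = 6.8747 per hr

Final: 6.8747 /hr


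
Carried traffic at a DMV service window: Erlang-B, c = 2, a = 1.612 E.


B(2,1.612) = 0.332187 (Erlang-B)
Carried load = a(1 − B) = 1.612·(1 − 0.332187) = 1.612·0.667813 = 1.0765 E

Final: 1.0765 Erlangs


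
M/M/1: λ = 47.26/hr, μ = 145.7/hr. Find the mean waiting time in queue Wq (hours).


ρ = 47.26/145.7 = 0.3244
Wq = ρ/(μ−λ) = 0.3244/(145.7 − 47.26) = 0.3244/98.44 = 0.003295 hr

Final: 0.003295 hr


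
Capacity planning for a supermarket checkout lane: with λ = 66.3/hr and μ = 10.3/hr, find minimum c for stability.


Stability requires cμ > λ ⇔ c > λ/μ.
λ/μ = 66.3/10.3 = 6.4369
Minimum integer c = ⌊6.4369⌋ + 1 = 7
Check: 7·10.3 = 72.10 > 66.3, while 6·10.3 = 61.80 ≤ 66.3

Final: 7 servers


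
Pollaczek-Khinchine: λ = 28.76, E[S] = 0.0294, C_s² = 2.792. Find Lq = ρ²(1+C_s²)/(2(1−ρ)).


ρ = λ·E[S] = 28.76·0.0294 = 0.8455
Lq = ρ²(1+C_s²)/(2(1−ρ)) = 0.7149·(1+2.792)/(2·0.1545)
= 0.7149·3.7920/0.3089 = 8.77619

Final: 8.77619


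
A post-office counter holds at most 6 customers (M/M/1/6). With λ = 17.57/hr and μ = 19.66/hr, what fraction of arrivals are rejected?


ρ = λ/μ = 17.57/19.66 = 0.8937
P_K = (1−ρ)ρ^K/(1−ρ^(K+1)) = (0.1063·0.509483)/(1 − 0.455321)
= 0.054162/0.544679 = 0.099438

Final: 0.099438


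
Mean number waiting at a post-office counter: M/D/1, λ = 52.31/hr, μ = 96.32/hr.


ρ = 52.31/96.32 = 0.5431
M/D/1: Lq = ρ²/(2(1−ρ)) = 0.2949/(2·0.4569) = 0.32275

Final: 0.32275


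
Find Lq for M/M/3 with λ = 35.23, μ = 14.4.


a = λ/μ = 2.4465; ρ = a/3 = 0.8155
P₀ = 0.050843
Lq = P₀·a^c·ρ / (c!·(1−ρ)²) = 0.050843·14.64369·0.8155/(6·0.03404)
= 2.97313

Final: 2.97313


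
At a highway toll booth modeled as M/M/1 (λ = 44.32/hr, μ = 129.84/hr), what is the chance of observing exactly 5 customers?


ρ = 44.32/129.84 = 0.3413
P_n = (1−ρ)·ρ^n = (1 − 0.3413)·0.3413^5 = 0.6587·0.004634 = 0.003052

Final: 0.003052


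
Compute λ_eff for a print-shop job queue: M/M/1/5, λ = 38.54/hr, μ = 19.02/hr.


ρ = 2.0263; P_K = (1−ρ)ρ^5/(1−ρ^6) = 0.513912
λ_eff = λ(1 − P_K) = 38.54·(1 − 0.513912) = 38.54·0.486088 = 18.7339 /hr

Final: 18.7339 /hr


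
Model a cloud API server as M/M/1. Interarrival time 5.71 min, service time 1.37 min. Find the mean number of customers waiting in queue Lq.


λ = 60/5.71 = 10.5079 /hr
μ = 60/1.37 = 43.7956 /hr
ρ = λ/μ = 10.5079/43.7956 = 0.2399
Lq = ρ²/(1−ρ) = 0.05757/0.7601 = 0.07574

Final: 0.07574


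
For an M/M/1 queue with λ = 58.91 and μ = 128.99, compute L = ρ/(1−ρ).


ρ = λ/μ = 58.91/128.99 = 0.4567
L = ρ/(1−ρ) = 0.4567/(1 − 0.4567) = 0.4567/0.5433 = 0.8406

Final: 0.8406


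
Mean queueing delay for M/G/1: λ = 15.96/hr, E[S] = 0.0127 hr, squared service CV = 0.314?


ρ = λ·E[S] = 15.96·0.0127 = 0.2027
E[S²] = E[S]²(1+C_s²) = 0.0127²·(1+0.314) = 0.0002119
Wq = λ·E[S²]/(2(1−ρ)) = 15.96·0.0002119/(2·0.7973) = 0.002121 hr

Final: 0.002121 hr


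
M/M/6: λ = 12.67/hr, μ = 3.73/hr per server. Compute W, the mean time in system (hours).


a = 3.3968; ρ = 0.5661; P₀ = 0.032331
Lq = P₀·a^c·ρ/(c!(1−ρ)²) = 0.20744
Wq = Lq/λ = 0.20744/12.67 = 0.01637 hr
W = Wq + 1/μ = 0.01637 + 0.26810 = 0.28447 hr

Final: 0.28447 hr


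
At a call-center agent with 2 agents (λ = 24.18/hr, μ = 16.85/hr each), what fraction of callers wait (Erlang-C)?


a = λ/μ = 1.4350; ρ = a/2 = 0.7175
P₀ = 0.164478 (from M/M/c formula)
C(c,a) = [a^c/(c!(1−ρ))]·P₀ = [2.05927/(2·0.2825)]·0.164478
= 3.64482·0.164478 = 0.599493

Final: 0.599493


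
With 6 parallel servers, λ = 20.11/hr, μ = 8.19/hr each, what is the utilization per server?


ρ = λ/(cμ) = 20.11/(6·8.19) = 20.11/49.14 = 0.4092

Final: 0.4092


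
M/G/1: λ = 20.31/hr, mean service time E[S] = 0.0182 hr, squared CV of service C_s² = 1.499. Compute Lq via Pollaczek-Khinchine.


ρ = λ·E[S] = 20.31·0.0182 = 0.3696
Lq = ρ²(1+C_s²)/(2(1−ρ)) = 0.1366·(1+1.499)/(2·0.6304)
= 0.1366·2.4990/1.2607 = 0.27084

Final: 0.27084


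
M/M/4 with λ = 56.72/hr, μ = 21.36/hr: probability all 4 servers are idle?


a = λ/μ = 56.72/21.36 = 2.6554; ρ = a/c = 0.6639
Σ_{k=0}^{3} a^k/k! (terms k=0..3) = 1.00000 + 2.65543 + 3.52566 + 3.12071 = 10.30180
Tail: a^4/(4!(1−ρ)) = 49.72100/(24·0.3361) = 6.16319
P₀ = 1/(10.30180 + 6.16319) = 1/16.46499 = 0.060735

Final: 0.060735
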